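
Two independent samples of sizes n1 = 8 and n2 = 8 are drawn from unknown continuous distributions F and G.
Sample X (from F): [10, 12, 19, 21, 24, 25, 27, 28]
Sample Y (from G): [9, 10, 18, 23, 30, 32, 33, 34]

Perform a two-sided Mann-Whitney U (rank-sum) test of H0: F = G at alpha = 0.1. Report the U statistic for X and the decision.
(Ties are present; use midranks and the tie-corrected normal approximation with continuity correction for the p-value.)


Step 1: Combine and sort all 16 observations; assign midranks.
sorted (value, group): (9,Y), (10,X), (10,Y), (12,X), (18,Y), (19,X), (21,X), (23,Y), (24,X), (25,X), (27,X), (28,X), (30,Y), (32,Y), (33,Y), (34,Y)
ranks: 9->1, 10->2.5, 10->2.5, 12->4, 18->5, 19->6, 21->7, 23->8, 24->9, 25->10, 27->11, 28->12, 30->13, 32->14, 33->15, 34->16
Step 2: Rank sum for X: R1 = 2.5 + 4 + 6 + 7 + 9 + 10 + 11 + 12 = 61.5.
Step 3: U_X = R1 - n1(n1+1)/2 = 61.5 - 8*9/2 = 61.5 - 36 = 25.5.
       U_Y = n1*n2 - U_X = 64 - 25.5 = 38.5.
Step 4: Ties are present, so use the tie-corrected normal approximation (with continuity correction) for the p-value.
Step 5: p-value = 0.528309; compare to alpha = 0.1. fail to reject H0.

U_X = 25.5, p = 0.528309, fail to reject H0 at alpha = 0.1.


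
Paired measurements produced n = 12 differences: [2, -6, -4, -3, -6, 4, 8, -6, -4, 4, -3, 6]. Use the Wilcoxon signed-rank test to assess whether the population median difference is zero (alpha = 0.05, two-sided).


Step 1: Drop any zero differences (none here) and take |d_i|.
|d| = [2, 6, 4, 3, 6, 4, 8, 6, 4, 4, 3, 6]
Step 2: Midrank |d_i| (ties get averaged ranks).
ranks: |2|->1, |6|->9.5, |4|->5.5, |3|->2.5, |6|->9.5, |4|->5.5, |8|->12, |6|->9.5, |4|->5.5, |4|->5.5, |3|->2.5, |6|->9.5
Step 3: Attach original signs; sum ranks with positive sign and with negative sign.
W+ = 1 + 5.5 + 12 + 5.5 + 9.5 = 33.5
W- = 9.5 + 5.5 + 2.5 + 9.5 + 9.5 + 5.5 + 2.5 = 44.5
(Check: W+ + W- = 78 should equal n(n+1)/2 = 78.)
Step 4: Test statistic W = min(W+, W-) = 33.5.
Step 5: Ties in |d|, so use the tie-corrected normal approximation.
        E[W] = n(n+1)/4 = 12*13/4 = 39.
        Tie groups: |d|=3 (t=2), |d|=4 (t=4), |d|=6 (t=4); sum(t^3 - t) = 126.
        Var[W] = n(n+1)(2n+1)/24 - sum(t^3-t)/48 = 3900/24 - 126/48 = 159.875.
        z = (W - E[W]) / sqrt(Var[W]) = (33.5 - 39) / 12.6442 = -0.4350.
        Two-sided p = 2*Phi(z) = 0.663575.
Step 6: alpha = 0.05. fail to reject H0.

W+ = 33.5, W- = 44.5, W = min = 33.5, p = 0.663575, fail to reject H0.


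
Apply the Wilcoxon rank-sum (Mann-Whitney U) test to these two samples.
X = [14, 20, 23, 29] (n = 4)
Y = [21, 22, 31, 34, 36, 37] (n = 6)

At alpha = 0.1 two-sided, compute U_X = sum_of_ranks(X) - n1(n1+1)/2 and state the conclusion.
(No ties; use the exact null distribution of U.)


Step 1: Combine and sort all 10 observations; assign midranks.
sorted (value, group): (14,X), (20,X), (21,Y), (22,Y), (23,X), (29,X), (31,Y), (34,Y), (36,Y), (37,Y)
ranks: 14->1, 20->2, 21->3, 22->4, 23->5, 29->6, 31->7, 34->8, 36->9, 37->10
Step 2: Rank sum for X: R1 = 1 + 2 + 5 + 6 = 14.
Step 3: U_X = R1 - n1(n1+1)/2 = 14 - 4*5/2 = 14 - 10 = 4.
       U_Y = n1*n2 - U_X = 24 - 4 = 20.
Step 4: No ties, so the exact null distribution of U (based on enumerating the C(10,4) = 210 equally likely rank assignments) gives the two-sided p-value.
Step 5: p-value = 0.114286; compare to alpha = 0.1. fail to reject H0.

U_X = 4, p = 0.114286, fail to reject H0 at alpha = 0.1.


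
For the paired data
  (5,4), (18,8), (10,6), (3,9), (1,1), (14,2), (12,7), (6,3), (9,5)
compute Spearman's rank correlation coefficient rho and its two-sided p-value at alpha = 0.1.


Step 1: Rank x and y separately (midranks; no ties here).
rank(x): 5->3, 18->9, 10->6, 3->2, 1->1, 14->8, 12->7, 6->4, 9->5
rank(y): 4->4, 8->8, 6->6, 9->9, 1->1, 2->2, 7->7, 3->3, 5->5
Step 2: d_i = R_x(i) - R_y(i); compute d_i^2.
  (3-4)^2=1, (9-8)^2=1, (6-6)^2=0, (2-9)^2=49, (1-1)^2=0, (8-2)^2=36, (7-7)^2=0, (4-3)^2=1, (5-5)^2=0
sum(d^2) = 88.
Step 3: rho = 1 - 6*88 / (9*(9^2 - 1)) = 1 - 528/720 = 0.266667.
Step 4: Under H0, t = rho * sqrt((n-2)/(1-rho^2)) = 0.7320 ~ t(7).
Step 5: Two-sided p-value from the t-distribution with 7 df = 0.487922.
Step 6: alpha = 0.1. fail to reject H0.

rho = 0.2667, p = 0.487922, fail to reject H0 at alpha = 0.1.


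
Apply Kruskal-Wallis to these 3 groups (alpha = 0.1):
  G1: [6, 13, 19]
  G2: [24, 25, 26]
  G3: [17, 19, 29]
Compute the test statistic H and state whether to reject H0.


Step 1: Combine all N = 9 observations and assign midranks.
sorted (value, group, rank): (6,G1,1), (13,G1,2), (17,G3,3), (19,G1,4.5), (19,G3,4.5), (24,G2,6), (25,G2,7), (26,G2,8), (29,G3,9)
Step 2: Sum ranks within each group.
R_1 = 7.5 (n_1 = 3)
R_2 = 21 (n_2 = 3)
R_3 = 16.5 (n_3 = 3)
Step 3: H = 12/(N(N+1)) * sum(R_i^2/n_i) - 3(N+1)
     = 12/(9*10) * (7.5^2/3 + 21^2/3 + 16.5^2/3) - 3*10
     = 0.133333 * 256.5 - 30
     = 4.200000.
Step 4: Ties present; correction factor C = 1 - 6/(9^3 - 9) = 0.991667. Corrected H = 4.200000 / 0.991667 = 4.235294.
Step 5: Under H0, H ~ chi^2(2); p-value = 0.120314.
Step 6: alpha = 0.1. fail to reject H0.

H = 4.2353, df = 2, p = 0.120314, fail to reject H0.


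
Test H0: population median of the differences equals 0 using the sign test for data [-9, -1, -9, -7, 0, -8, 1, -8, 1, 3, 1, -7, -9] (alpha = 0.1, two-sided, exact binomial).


Step 1: Discard zero differences. Original n = 13; n_eff = number of nonzero differences = 12.
Nonzero differences (with sign): -9, -1, -9, -7, -8, +1, -8, +1, +3, +1, -7, -9
Step 2: Count signs: positive = 4, negative = 8.
Step 3: Under H0: P(positive) = 0.5, so the number of positives S ~ Bin(12, 0.5).
Step 4: Two-sided exact p-value = sum of Bin(12,0.5) probabilities at or below the observed probability = 0.387695.
Step 5: alpha = 0.1. fail to reject H0.

n_eff = 12, pos = 4, neg = 8, p = 0.387695, fail to reject H0.


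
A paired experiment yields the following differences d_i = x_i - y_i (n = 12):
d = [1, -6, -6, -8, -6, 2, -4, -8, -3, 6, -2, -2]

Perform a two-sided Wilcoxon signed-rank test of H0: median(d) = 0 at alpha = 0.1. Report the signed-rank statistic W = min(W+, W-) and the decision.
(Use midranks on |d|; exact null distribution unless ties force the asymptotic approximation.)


Step 1: Drop any zero differences (none here) and take |d_i|.
|d| = [1, 6, 6, 8, 6, 2, 4, 8, 3, 6, 2, 2]
Step 2: Midrank |d_i| (ties get averaged ranks).
ranks: |1|->1, |6|->8.5, |6|->8.5, |8|->11.5, |6|->8.5, |2|->3, |4|->6, |8|->11.5, |3|->5, |6|->8.5, |2|->3, |2|->3
Step 3: Attach original signs; sum ranks with positive sign and with negative sign.
W+ = 1 + 3 + 8.5 = 12.5
W- = 8.5 + 8.5 + 11.5 + 8.5 + 6 + 11.5 + 5 + 3 + 3 = 65.5
(Check: W+ + W- = 78 should equal n(n+1)/2 = 78.)
Step 4: Test statistic W = min(W+, W-) = 12.5.
Step 5: Ties in |d|, so use the tie-corrected normal approximation.
        E[W] = n(n+1)/4 = 12*13/4 = 39.
        Tie groups: |d|=2 (t=3), |d|=6 (t=4), |d|=8 (t=2); sum(t^3 - t) = 90.
        Var[W] = n(n+1)(2n+1)/24 - sum(t^3-t)/48 = 3900/24 - 90/48 = 160.625.
        z = (W - E[W]) / sqrt(Var[W]) = (12.5 - 39) / 12.6738 = -2.0909.
        Two-sided p = 2*Phi(z) = 0.036534.
Step 6: alpha = 0.1. reject H0.

W+ = 12.5, W- = 65.5, W = min = 12.5, p = 0.036534, reject H0.


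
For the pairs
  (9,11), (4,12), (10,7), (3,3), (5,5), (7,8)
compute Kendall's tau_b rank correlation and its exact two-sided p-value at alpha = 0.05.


Step 1: Enumerate the 15 unordered pairs (i,j) with i<j and classify each by sign(x_j-x_i) * sign(y_j-y_i).
  (1,2):dx=-5,dy=+1->D; (1,3):dx=+1,dy=-4->D; (1,4):dx=-6,dy=-8->C; (1,5):dx=-4,dy=-6->C
  (1,6):dx=-2,dy=-3->C; (2,3):dx=+6,dy=-5->D; (2,4):dx=-1,dy=-9->C; (2,5):dx=+1,dy=-7->D
  (2,6):dx=+3,dy=-4->D; (3,4):dx=-7,dy=-4->C; (3,5):dx=-5,dy=-2->C; (3,6):dx=-3,dy=+1->D
  (4,5):dx=+2,dy=+2->C; (4,6):dx=+4,dy=+5->C; (5,6):dx=+2,dy=+3->C
Step 2: C = 9, D = 6, total pairs = 15.
Step 3: tau = (C - D)/(n(n-1)/2) = (9 - 6)/15 = 0.200000.
Step 4: Exact two-sided p-value (enumerate n! = 720 permutations of y under H0): p = 0.719444.
Step 5: alpha = 0.05. fail to reject H0.

tau_b = 0.2000 (C=9, D=6), p = 0.719444, fail to reject H0.


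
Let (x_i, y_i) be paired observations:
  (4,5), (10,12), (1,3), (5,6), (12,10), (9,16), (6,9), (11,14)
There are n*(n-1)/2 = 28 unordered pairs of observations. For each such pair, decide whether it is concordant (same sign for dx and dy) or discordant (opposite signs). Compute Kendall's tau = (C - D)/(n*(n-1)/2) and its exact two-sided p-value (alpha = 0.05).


Step 1: Enumerate the 28 unordered pairs (i,j) with i<j and classify each by sign(x_j-x_i) * sign(y_j-y_i).
  (1,2):dx=+6,dy=+7->C; (1,3):dx=-3,dy=-2->C; (1,4):dx=+1,dy=+1->C; (1,5):dx=+8,dy=+5->C
  (1,6):dx=+5,dy=+11->C; (1,7):dx=+2,dy=+4->C; (1,8):dx=+7,dy=+9->C; (2,3):dx=-9,dy=-9->C
  (2,4):dx=-5,dy=-6->C; (2,5):dx=+2,dy=-2->D; (2,6):dx=-1,dy=+4->D; (2,7):dx=-4,dy=-3->C
  (2,8):dx=+1,dy=+2->C; (3,4):dx=+4,dy=+3->C; (3,5):dx=+11,dy=+7->C; (3,6):dx=+8,dy=+13->C
  (3,7):dx=+5,dy=+6->C; (3,8):dx=+10,dy=+11->C; (4,5):dx=+7,dy=+4->C; (4,6):dx=+4,dy=+10->C
  (4,7):dx=+1,dy=+3->C; (4,8):dx=+6,dy=+8->C; (5,6):dx=-3,dy=+6->D; (5,7):dx=-6,dy=-1->C
  (5,8):dx=-1,dy=+4->D; (6,7):dx=-3,dy=-7->C; (6,8):dx=+2,dy=-2->D; (7,8):dx=+5,dy=+5->C
Step 2: C = 23, D = 5, total pairs = 28.
Step 3: tau = (C - D)/(n(n-1)/2) = (23 - 5)/28 = 0.642857.
Step 4: Exact two-sided p-value (enumerate n! = 40320 permutations of y under H0): p = 0.031151.
Step 5: alpha = 0.05. reject H0.

tau_b = 0.6429 (C=23, D=5), p = 0.031151, reject H0.


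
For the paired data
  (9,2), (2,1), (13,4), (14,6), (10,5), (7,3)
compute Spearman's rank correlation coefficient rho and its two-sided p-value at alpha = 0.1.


Step 1: Rank x and y separately (midranks; no ties here).
rank(x): 9->3, 2->1, 13->5, 14->6, 10->4, 7->2
rank(y): 2->2, 1->1, 4->4, 6->6, 5->5, 3->3
Step 2: d_i = R_x(i) - R_y(i); compute d_i^2.
  (3-2)^2=1, (1-1)^2=0, (5-4)^2=1, (6-6)^2=0, (4-5)^2=1, (2-3)^2=1
sum(d^2) = 4.
Step 3: rho = 1 - 6*4 / (6*(6^2 - 1)) = 1 - 24/210 = 0.885714.
Step 4: Under H0, t = rho * sqrt((n-2)/(1-rho^2)) = 3.8158 ~ t(4).
Step 5: Two-sided p-value from the t-distribution with 4 df = 0.018845.
Step 6: alpha = 0.1. reject H0.

rho = 0.8857, p = 0.018845, reject H0 at alpha = 0.1.


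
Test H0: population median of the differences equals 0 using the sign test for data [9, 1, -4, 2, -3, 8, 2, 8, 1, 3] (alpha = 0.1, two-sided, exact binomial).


Step 1: Discard zero differences. Original n = 10; n_eff = number of nonzero differences = 10.
Nonzero differences (with sign): +9, +1, -4, +2, -3, +8, +2, +8, +1, +3
Step 2: Count signs: positive = 8, negative = 2.
Step 3: Under H0: P(positive) = 0.5, so the number of positives S ~ Bin(10, 0.5).
Step 4: Two-sided exact p-value = sum of Bin(10,0.5) probabilities at or below the observed probability = 0.109375.
Step 5: alpha = 0.1. fail to reject H0.

n_eff = 10, pos = 8, neg = 2, p = 0.109375, fail to reject H0.


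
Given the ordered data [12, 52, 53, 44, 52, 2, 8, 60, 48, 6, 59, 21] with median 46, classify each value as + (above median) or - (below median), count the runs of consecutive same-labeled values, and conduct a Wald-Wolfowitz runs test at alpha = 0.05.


Step 1: Compute median = 46; label A = above, B = below.
Labels in order: BAABABBAABAB  (n_A = 6, n_B = 6)
Step 2: Count runs R = 9.
Step 3: Under H0 (random ordering), E[R] = 2*n_A*n_B/(n_A+n_B) + 1 = 2*6*6/12 + 1 = 7.0000.
        Var[R] = 2*n_A*n_B*(2*n_A*n_B - n_A - n_B) / ((n_A+n_B)^2 * (n_A+n_B-1)) = 4320/1584 = 2.7273.
        SD[R] = 1.6514.
Step 4: Continuity-corrected z = (R - 0.5 - E[R]) / SD[R] = (9 - 0.5 - 7.0000) / 1.6514 = 0.9083.
Step 5: Two-sided p-value via normal approximation = 2*(1 - Phi(|z|)) = 0.363722.
Step 6: alpha = 0.05. fail to reject H0.

R = 9, z = 0.9083, p = 0.363722, fail to reject H0.


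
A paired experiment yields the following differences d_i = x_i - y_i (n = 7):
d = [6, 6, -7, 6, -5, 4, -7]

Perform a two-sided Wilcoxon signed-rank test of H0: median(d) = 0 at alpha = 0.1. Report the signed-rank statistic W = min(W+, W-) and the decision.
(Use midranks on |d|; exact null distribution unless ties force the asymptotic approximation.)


Step 1: Drop any zero differences (none here) and take |d_i|.
|d| = [6, 6, 7, 6, 5, 4, 7]
Step 2: Midrank |d_i| (ties get averaged ranks).
ranks: |6|->4, |6|->4, |7|->6.5, |6|->4, |5|->2, |4|->1, |7|->6.5
Step 3: Attach original signs; sum ranks with positive sign and with negative sign.
W+ = 4 + 4 + 4 + 1 = 13
W- = 6.5 + 2 + 6.5 = 15
(Check: W+ + W- = 28 should equal n(n+1)/2 = 28.)
Step 4: Test statistic W = min(W+, W-) = 13.
Step 5: Ties in |d|, so use the tie-corrected normal approximation.
        E[W] = n(n+1)/4 = 7*8/4 = 14.
        Tie groups: |d|=6 (t=3), |d|=7 (t=2); sum(t^3 - t) = 30.
        Var[W] = n(n+1)(2n+1)/24 - sum(t^3-t)/48 = 840/24 - 30/48 = 34.375.
        z = (W - E[W]) / sqrt(Var[W]) = (13 - 14) / 5.8630 = -0.1706.
        Two-sided p = 2*Phi(z) = 0.864569.
Step 6: alpha = 0.1. fail to reject H0.

W+ = 13, W- = 15, W = min = 13, p = 0.864569, fail to reject H0.


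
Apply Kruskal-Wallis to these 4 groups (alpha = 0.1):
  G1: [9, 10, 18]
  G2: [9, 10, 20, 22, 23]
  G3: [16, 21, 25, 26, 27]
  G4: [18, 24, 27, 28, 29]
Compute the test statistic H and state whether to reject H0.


Step 1: Combine all N = 18 observations and assign midranks.
sorted (value, group, rank): (9,G1,1.5), (9,G2,1.5), (10,G1,3.5), (10,G2,3.5), (16,G3,5), (18,G1,6.5), (18,G4,6.5), (20,G2,8), (21,G3,9), (22,G2,10), (23,G2,11), (24,G4,12), (25,G3,13), (26,G3,14), (27,G3,15.5), (27,G4,15.5), (28,G4,17), (29,G4,18)
Step 2: Sum ranks within each group.
R_1 = 11.5 (n_1 = 3)
R_2 = 34 (n_2 = 5)
R_3 = 56.5 (n_3 = 5)
R_4 = 69 (n_4 = 5)
Step 3: H = 12/(N(N+1)) * sum(R_i^2/n_i) - 3(N+1)
     = 12/(18*19) * (11.5^2/3 + 34^2/5 + 56.5^2/5 + 69^2/5) - 3*19
     = 0.035088 * 1865.93 - 57
     = 8.471345.
Step 4: Ties present; correction factor C = 1 - 24/(18^3 - 18) = 0.995872. Corrected H = 8.471345 / 0.995872 = 8.506459.
Step 5: Under H0, H ~ chi^2(3); p-value = 0.036626.
Step 6: alpha = 0.1. reject H0.

H = 8.5065, df = 3, p = 0.036626, reject H0.


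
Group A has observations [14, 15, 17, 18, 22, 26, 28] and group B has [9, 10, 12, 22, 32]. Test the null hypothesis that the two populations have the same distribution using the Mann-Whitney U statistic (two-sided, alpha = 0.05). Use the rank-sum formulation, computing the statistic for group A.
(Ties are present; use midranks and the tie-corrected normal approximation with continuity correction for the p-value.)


Step 1: Combine and sort all 12 observations; assign midranks.
sorted (value, group): (9,Y), (10,Y), (12,Y), (14,X), (15,X), (17,X), (18,X), (22,X), (22,Y), (26,X), (28,X), (32,Y)
ranks: 9->1, 10->2, 12->3, 14->4, 15->5, 17->6, 18->7, 22->8.5, 22->8.5, 26->10, 28->11, 32->12
Step 2: Rank sum for X: R1 = 4 + 5 + 6 + 7 + 8.5 + 10 + 11 = 51.5.
Step 3: U_X = R1 - n1(n1+1)/2 = 51.5 - 7*8/2 = 51.5 - 28 = 23.5.
       U_Y = n1*n2 - U_X = 35 - 23.5 = 11.5.
Step 4: Ties are present, so use the tie-corrected normal approximation (with continuity correction) for the p-value.
Step 5: p-value = 0.370914; compare to alpha = 0.05. fail to reject H0.

U_X = 23.5, p = 0.370914, fail to reject H0 at alpha = 0.05.


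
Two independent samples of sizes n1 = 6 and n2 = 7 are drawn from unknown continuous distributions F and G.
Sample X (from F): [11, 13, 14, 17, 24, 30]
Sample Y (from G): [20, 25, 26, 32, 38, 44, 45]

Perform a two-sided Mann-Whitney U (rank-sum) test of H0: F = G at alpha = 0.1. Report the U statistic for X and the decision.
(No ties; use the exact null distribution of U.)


Step 1: Combine and sort all 13 observations; assign midranks.
sorted (value, group): (11,X), (13,X), (14,X), (17,X), (20,Y), (24,X), (25,Y), (26,Y), (30,X), (32,Y), (38,Y), (44,Y), (45,Y)
ranks: 11->1, 13->2, 14->3, 17->4, 20->5, 24->6, 25->7, 26->8, 30->9, 32->10, 38->11, 44->12, 45->13
Step 2: Rank sum for X: R1 = 1 + 2 + 3 + 4 + 6 + 9 = 25.
Step 3: U_X = R1 - n1(n1+1)/2 = 25 - 6*7/2 = 25 - 21 = 4.
       U_Y = n1*n2 - U_X = 42 - 4 = 38.
Step 4: No ties, so the exact null distribution of U (based on enumerating the C(13,6) = 1716 equally likely rank assignments) gives the two-sided p-value.
Step 5: p-value = 0.013986; compare to alpha = 0.1. reject H0.

U_X = 4, p = 0.013986, reject H0 at alpha = 0.1.


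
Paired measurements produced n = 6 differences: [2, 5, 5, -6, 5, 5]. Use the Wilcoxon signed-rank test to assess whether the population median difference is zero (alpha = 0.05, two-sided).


Step 1: Drop any zero differences (none here) and take |d_i|.
|d| = [2, 5, 5, 6, 5, 5]
Step 2: Midrank |d_i| (ties get averaged ranks).
ranks: |2|->1, |5|->3.5, |5|->3.5, |6|->6, |5|->3.5, |5|->3.5
Step 3: Attach original signs; sum ranks with positive sign and with negative sign.
W+ = 1 + 3.5 + 3.5 + 3.5 + 3.5 = 15
W- = 6 = 6
(Check: W+ + W- = 21 should equal n(n+1)/2 = 21.)
Step 4: Test statistic W = min(W+, W-) = 6.
Step 5: Ties in |d|, so use the tie-corrected normal approximation.
        E[W] = n(n+1)/4 = 6*7/4 = 10.5.
        Tie groups: |d|=5 (t=4); sum(t^3 - t) = 60.
        Var[W] = n(n+1)(2n+1)/24 - sum(t^3-t)/48 = 546/24 - 60/48 = 21.5.
        z = (W - E[W]) / sqrt(Var[W]) = (6 - 10.5) / 4.6368 = -0.9705.
        Two-sided p = 2*Phi(z) = 0.331800.
Step 6: alpha = 0.05. fail to reject H0.

W+ = 15, W- = 6, W = min = 6, p = 0.331800, fail to reject H0.


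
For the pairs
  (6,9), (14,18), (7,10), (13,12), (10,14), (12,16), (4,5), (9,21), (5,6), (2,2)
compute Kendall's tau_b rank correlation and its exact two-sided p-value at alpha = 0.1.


Step 1: Enumerate the 45 unordered pairs (i,j) with i<j and classify each by sign(x_j-x_i) * sign(y_j-y_i).
  (1,2):dx=+8,dy=+9->C; (1,3):dx=+1,dy=+1->C; (1,4):dx=+7,dy=+3->C; (1,5):dx=+4,dy=+5->C
  (1,6):dx=+6,dy=+7->C; (1,7):dx=-2,dy=-4->C; (1,8):dx=+3,dy=+12->C; (1,9):dx=-1,dy=-3->C
  (1,10):dx=-4,dy=-7->C; (2,3):dx=-7,dy=-8->C; (2,4):dx=-1,dy=-6->C; (2,5):dx=-4,dy=-4->C
  (2,6):dx=-2,dy=-2->C; (2,7):dx=-10,dy=-13->C; (2,8):dx=-5,dy=+3->D; (2,9):dx=-9,dy=-12->C
  (2,10):dx=-12,dy=-16->C; (3,4):dx=+6,dy=+2->C; (3,5):dx=+3,dy=+4->C; (3,6):dx=+5,dy=+6->C
  (3,7):dx=-3,dy=-5->C; (3,8):dx=+2,dy=+11->C; (3,9):dx=-2,dy=-4->C; (3,10):dx=-5,dy=-8->C
  (4,5):dx=-3,dy=+2->D; (4,6):dx=-1,dy=+4->D; (4,7):dx=-9,dy=-7->C; (4,8):dx=-4,dy=+9->D
  (4,9):dx=-8,dy=-6->C; (4,10):dx=-11,dy=-10->C; (5,6):dx=+2,dy=+2->C; (5,7):dx=-6,dy=-9->C
  (5,8):dx=-1,dy=+7->D; (5,9):dx=-5,dy=-8->C; (5,10):dx=-8,dy=-12->C; (6,7):dx=-8,dy=-11->C
  (6,8):dx=-3,dy=+5->D; (6,9):dx=-7,dy=-10->C; (6,10):dx=-10,dy=-14->C; (7,8):dx=+5,dy=+16->C
  (7,9):dx=+1,dy=+1->C; (7,10):dx=-2,dy=-3->C; (8,9):dx=-4,dy=-15->C; (8,10):dx=-7,dy=-19->C
  (9,10):dx=-3,dy=-4->C
Step 2: C = 39, D = 6, total pairs = 45.
Step 3: tau = (C - D)/(n(n-1)/2) = (39 - 6)/45 = 0.733333.
Step 4: Exact two-sided p-value (enumerate n! = 3628800 permutations of y under H0): p = 0.002213.
Step 5: alpha = 0.1. reject H0.

tau_b = 0.7333 (C=39, D=6), p = 0.002213, reject H0.


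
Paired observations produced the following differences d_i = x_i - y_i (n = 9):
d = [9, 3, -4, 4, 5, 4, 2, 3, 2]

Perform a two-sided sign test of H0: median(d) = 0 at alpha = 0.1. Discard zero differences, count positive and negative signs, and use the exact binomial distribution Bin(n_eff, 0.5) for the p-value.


Step 1: Discard zero differences. Original n = 9; n_eff = number of nonzero differences = 9.
Nonzero differences (with sign): +9, +3, -4, +4, +5, +4, +2, +3, +2
Step 2: Count signs: positive = 8, negative = 1.
Step 3: Under H0: P(positive) = 0.5, so the number of positives S ~ Bin(9, 0.5).
Step 4: Two-sided exact p-value = sum of Bin(9,0.5) probabilities at or below the observed probability = 0.039062.
Step 5: alpha = 0.1. reject H0.

n_eff = 9, pos = 8, neg = 1, p = 0.039062, reject H0.


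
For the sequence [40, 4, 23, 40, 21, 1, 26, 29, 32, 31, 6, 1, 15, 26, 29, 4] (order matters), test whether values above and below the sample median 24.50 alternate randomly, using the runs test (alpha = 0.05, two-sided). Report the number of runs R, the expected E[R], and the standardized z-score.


Step 1: Compute median = 24.50; label A = above, B = below.
Labels in order: ABBABBAAAABBBAAB  (n_A = 8, n_B = 8)
Step 2: Count runs R = 8.
Step 3: Under H0 (random ordering), E[R] = 2*n_A*n_B/(n_A+n_B) + 1 = 2*8*8/16 + 1 = 9.0000.
        Var[R] = 2*n_A*n_B*(2*n_A*n_B - n_A - n_B) / ((n_A+n_B)^2 * (n_A+n_B-1)) = 14336/3840 = 3.7333.
        SD[R] = 1.9322.
Step 4: Continuity-corrected z = (R + 0.5 - E[R]) / SD[R] = (8 + 0.5 - 9.0000) / 1.9322 = -0.2588.
Step 5: Two-sided p-value via normal approximation = 2*(1 - Phi(|z|)) = 0.795809.
Step 6: alpha = 0.05. fail to reject H0.

R = 8, z = -0.2588, p = 0.795809, fail to reject H0.


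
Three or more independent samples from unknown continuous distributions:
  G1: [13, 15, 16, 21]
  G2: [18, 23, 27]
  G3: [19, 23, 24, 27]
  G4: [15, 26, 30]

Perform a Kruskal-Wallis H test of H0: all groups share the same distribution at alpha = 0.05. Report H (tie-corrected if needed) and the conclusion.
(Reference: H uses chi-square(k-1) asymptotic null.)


Step 1: Combine all N = 14 observations and assign midranks.
sorted (value, group, rank): (13,G1,1), (15,G1,2.5), (15,G4,2.5), (16,G1,4), (18,G2,5), (19,G3,6), (21,G1,7), (23,G2,8.5), (23,G3,8.5), (24,G3,10), (26,G4,11), (27,G2,12.5), (27,G3,12.5), (30,G4,14)
Step 2: Sum ranks within each group.
R_1 = 14.5 (n_1 = 4)
R_2 = 26 (n_2 = 3)
R_3 = 37 (n_3 = 4)
R_4 = 27.5 (n_4 = 3)
Step 3: H = 12/(N(N+1)) * sum(R_i^2/n_i) - 3(N+1)
     = 12/(14*15) * (14.5^2/4 + 26^2/3 + 37^2/4 + 27.5^2/3) - 3*15
     = 0.057143 * 872.229 - 45
     = 4.841667.
Step 4: Ties present; correction factor C = 1 - 18/(14^3 - 14) = 0.993407. Corrected H = 4.841667 / 0.993407 = 4.873802.
Step 5: Under H0, H ~ chi^2(3); p-value = 0.181275.
Step 6: alpha = 0.05. fail to reject H0.

H = 4.8738, df = 3, p = 0.181275, fail to reject H0.


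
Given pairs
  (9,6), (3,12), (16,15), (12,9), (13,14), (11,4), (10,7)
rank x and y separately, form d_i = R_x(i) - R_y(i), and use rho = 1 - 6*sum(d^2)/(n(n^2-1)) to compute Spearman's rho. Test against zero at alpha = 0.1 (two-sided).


Step 1: Rank x and y separately (midranks; no ties here).
rank(x): 9->2, 3->1, 16->7, 12->5, 13->6, 11->4, 10->3
rank(y): 6->2, 12->5, 15->7, 9->4, 14->6, 4->1, 7->3
Step 2: d_i = R_x(i) - R_y(i); compute d_i^2.
  (2-2)^2=0, (1-5)^2=16, (7-7)^2=0, (5-4)^2=1, (6-6)^2=0, (4-1)^2=9, (3-3)^2=0
sum(d^2) = 26.
Step 3: rho = 1 - 6*26 / (7*(7^2 - 1)) = 1 - 156/336 = 0.535714.
Step 4: Under H0, t = rho * sqrt((n-2)/(1-rho^2)) = 1.4186 ~ t(5).
Step 5: Two-sided p-value from the t-distribution with 5 df = 0.215217.
Step 6: alpha = 0.1. fail to reject H0.

rho = 0.5357, p = 0.215217, fail to reject H0 at alpha = 0.1.


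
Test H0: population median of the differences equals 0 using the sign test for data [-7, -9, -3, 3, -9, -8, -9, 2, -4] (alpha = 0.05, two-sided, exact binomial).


Step 1: Discard zero differences. Original n = 9; n_eff = number of nonzero differences = 9.
Nonzero differences (with sign): -7, -9, -3, +3, -9, -8, -9, +2, -4
Step 2: Count signs: positive = 2, negative = 7.
Step 3: Under H0: P(positive) = 0.5, so the number of positives S ~ Bin(9, 0.5).
Step 4: Two-sided exact p-value = sum of Bin(9,0.5) probabilities at or below the observed probability = 0.179688.
Step 5: alpha = 0.05. fail to reject H0.

n_eff = 9, pos = 2, neg = 7, p = 0.179688, fail to reject H0.


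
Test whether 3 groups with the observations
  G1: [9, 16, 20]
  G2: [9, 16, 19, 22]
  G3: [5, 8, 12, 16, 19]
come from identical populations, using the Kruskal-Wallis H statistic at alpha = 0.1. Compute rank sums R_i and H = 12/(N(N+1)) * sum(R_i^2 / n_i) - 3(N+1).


Step 1: Combine all N = 12 observations and assign midranks.
sorted (value, group, rank): (5,G3,1), (8,G3,2), (9,G1,3.5), (9,G2,3.5), (12,G3,5), (16,G1,7), (16,G2,7), (16,G3,7), (19,G2,9.5), (19,G3,9.5), (20,G1,11), (22,G2,12)
Step 2: Sum ranks within each group.
R_1 = 21.5 (n_1 = 3)
R_2 = 32 (n_2 = 4)
R_3 = 24.5 (n_3 = 5)
Step 3: H = 12/(N(N+1)) * sum(R_i^2/n_i) - 3(N+1)
     = 12/(12*13) * (21.5^2/3 + 32^2/4 + 24.5^2/5) - 3*13
     = 0.076923 * 530.133 - 39
     = 1.779487.
Step 4: Ties present; correction factor C = 1 - 36/(12^3 - 12) = 0.979021. Corrected H = 1.779487 / 0.979021 = 1.817619.
Step 5: Under H0, H ~ chi^2(2); p-value = 0.403004.
Step 6: alpha = 0.1. fail to reject H0.

H = 1.8176, df = 2, p = 0.403004, fail to reject H0.


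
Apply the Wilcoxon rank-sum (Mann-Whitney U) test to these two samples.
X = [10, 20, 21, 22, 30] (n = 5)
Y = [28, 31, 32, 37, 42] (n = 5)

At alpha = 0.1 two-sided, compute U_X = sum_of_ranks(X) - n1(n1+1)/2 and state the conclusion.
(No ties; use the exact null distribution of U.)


Step 1: Combine and sort all 10 observations; assign midranks.
sorted (value, group): (10,X), (20,X), (21,X), (22,X), (28,Y), (30,X), (31,Y), (32,Y), (37,Y), (42,Y)
ranks: 10->1, 20->2, 21->3, 22->4, 28->5, 30->6, 31->7, 32->8, 37->9, 42->10
Step 2: Rank sum for X: R1 = 1 + 2 + 3 + 4 + 6 = 16.
Step 3: U_X = R1 - n1(n1+1)/2 = 16 - 5*6/2 = 16 - 15 = 1.
       U_Y = n1*n2 - U_X = 25 - 1 = 24.
Step 4: No ties, so the exact null distribution of U (based on enumerating the C(10,5) = 252 equally likely rank assignments) gives the two-sided p-value.
Step 5: p-value = 0.015873; compare to alpha = 0.1. reject H0.

U_X = 1, p = 0.015873, reject H0 at alpha = 0.1.


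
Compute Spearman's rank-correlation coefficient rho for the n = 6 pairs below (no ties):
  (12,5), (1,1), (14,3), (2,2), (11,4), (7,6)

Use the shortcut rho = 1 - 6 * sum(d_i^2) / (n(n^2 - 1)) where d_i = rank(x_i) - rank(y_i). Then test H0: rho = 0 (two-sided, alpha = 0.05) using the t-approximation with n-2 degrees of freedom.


Step 1: Rank x and y separately (midranks; no ties here).
rank(x): 12->5, 1->1, 14->6, 2->2, 11->4, 7->3
rank(y): 5->5, 1->1, 3->3, 2->2, 4->4, 6->6
Step 2: d_i = R_x(i) - R_y(i); compute d_i^2.
  (5-5)^2=0, (1-1)^2=0, (6-3)^2=9, (2-2)^2=0, (4-4)^2=0, (3-6)^2=9
sum(d^2) = 18.
Step 3: rho = 1 - 6*18 / (6*(6^2 - 1)) = 1 - 108/210 = 0.485714.
Step 4: Under H0, t = rho * sqrt((n-2)/(1-rho^2)) = 1.1113 ~ t(4).
Step 5: Two-sided p-value from the t-distribution with 4 df = 0.328723.
Step 6: alpha = 0.05. fail to reject H0.

rho = 0.4857, p = 0.328723, fail to reject H0 at alpha = 0.05.


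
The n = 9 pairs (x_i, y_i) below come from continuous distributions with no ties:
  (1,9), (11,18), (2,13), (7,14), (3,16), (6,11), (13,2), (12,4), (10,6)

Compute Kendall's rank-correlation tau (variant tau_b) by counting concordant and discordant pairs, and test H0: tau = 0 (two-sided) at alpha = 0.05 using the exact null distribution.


Step 1: Enumerate the 36 unordered pairs (i,j) with i<j and classify each by sign(x_j-x_i) * sign(y_j-y_i).
  (1,2):dx=+10,dy=+9->C; (1,3):dx=+1,dy=+4->C; (1,4):dx=+6,dy=+5->C; (1,5):dx=+2,dy=+7->C
  (1,6):dx=+5,dy=+2->C; (1,7):dx=+12,dy=-7->D; (1,8):dx=+11,dy=-5->D; (1,9):dx=+9,dy=-3->D
  (2,3):dx=-9,dy=-5->C; (2,4):dx=-4,dy=-4->C; (2,5):dx=-8,dy=-2->C; (2,6):dx=-5,dy=-7->C
  (2,7):dx=+2,dy=-16->D; (2,8):dx=+1,dy=-14->D; (2,9):dx=-1,dy=-12->C; (3,4):dx=+5,dy=+1->C
  (3,5):dx=+1,dy=+3->C; (3,6):dx=+4,dy=-2->D; (3,7):dx=+11,dy=-11->D; (3,8):dx=+10,dy=-9->D
  (3,9):dx=+8,dy=-7->D; (4,5):dx=-4,dy=+2->D; (4,6):dx=-1,dy=-3->C; (4,7):dx=+6,dy=-12->D
  (4,8):dx=+5,dy=-10->D; (4,9):dx=+3,dy=-8->D; (5,6):dx=+3,dy=-5->D; (5,7):dx=+10,dy=-14->D
  (5,8):dx=+9,dy=-12->D; (5,9):dx=+7,dy=-10->D; (6,7):dx=+7,dy=-9->D; (6,8):dx=+6,dy=-7->D
  (6,9):dx=+4,dy=-5->D; (7,8):dx=-1,dy=+2->D; (7,9):dx=-3,dy=+4->D; (8,9):dx=-2,dy=+2->D
Step 2: C = 13, D = 23, total pairs = 36.
Step 3: tau = (C - D)/(n(n-1)/2) = (13 - 23)/36 = -0.277778.
Step 4: Exact two-sided p-value (enumerate n! = 362880 permutations of y under H0): p = 0.358488.
Step 5: alpha = 0.05. fail to reject H0.

tau_b = -0.2778 (C=13, D=23), p = 0.358488, fail to reject H0.


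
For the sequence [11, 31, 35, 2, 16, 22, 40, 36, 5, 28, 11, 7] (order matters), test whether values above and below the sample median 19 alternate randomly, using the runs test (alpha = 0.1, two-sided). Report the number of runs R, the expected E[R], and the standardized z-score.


Step 1: Compute median = 19; label A = above, B = below.
Labels in order: BAABBAAABABB  (n_A = 6, n_B = 6)
Step 2: Count runs R = 7.
Step 3: Under H0 (random ordering), E[R] = 2*n_A*n_B/(n_A+n_B) + 1 = 2*6*6/12 + 1 = 7.0000.
        Var[R] = 2*n_A*n_B*(2*n_A*n_B - n_A - n_B) / ((n_A+n_B)^2 * (n_A+n_B-1)) = 4320/1584 = 2.7273.
        SD[R] = 1.6514.
Step 4: R = E[R], so z = 0 with no continuity correction.
Step 5: Two-sided p-value via normal approximation = 2*(1 - Phi(|z|)) = 1.000000.
Step 6: alpha = 0.1. fail to reject H0.

R = 7, z = 0.0000, p = 1.000000, fail to reject H0.


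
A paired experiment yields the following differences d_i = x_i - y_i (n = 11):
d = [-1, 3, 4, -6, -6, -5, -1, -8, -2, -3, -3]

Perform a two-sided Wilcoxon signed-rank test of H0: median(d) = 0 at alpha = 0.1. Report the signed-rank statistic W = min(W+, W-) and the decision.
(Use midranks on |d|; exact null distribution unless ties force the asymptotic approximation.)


Step 1: Drop any zero differences (none here) and take |d_i|.
|d| = [1, 3, 4, 6, 6, 5, 1, 8, 2, 3, 3]
Step 2: Midrank |d_i| (ties get averaged ranks).
ranks: |1|->1.5, |3|->5, |4|->7, |6|->9.5, |6|->9.5, |5|->8, |1|->1.5, |8|->11, |2|->3, |3|->5, |3|->5
Step 3: Attach original signs; sum ranks with positive sign and with negative sign.
W+ = 5 + 7 = 12
W- = 1.5 + 9.5 + 9.5 + 8 + 1.5 + 11 + 3 + 5 + 5 = 54
(Check: W+ + W- = 66 should equal n(n+1)/2 = 66.)
Step 4: Test statistic W = min(W+, W-) = 12.
Step 5: Ties in |d|, so use the tie-corrected normal approximation.
        E[W] = n(n+1)/4 = 11*12/4 = 33.
        Tie groups: |d|=1 (t=2), |d|=3 (t=3), |d|=6 (t=2); sum(t^3 - t) = 36.
        Var[W] = n(n+1)(2n+1)/24 - sum(t^3-t)/48 = 3036/24 - 36/48 = 125.75.
        z = (W - E[W]) / sqrt(Var[W]) = (12 - 33) / 11.2138 = -1.8727.
        Two-sided p = 2*Phi(z) = 0.061112.
Step 6: alpha = 0.1. reject H0.

W+ = 12, W- = 54, W = min = 12, p = 0.061112, reject H0.


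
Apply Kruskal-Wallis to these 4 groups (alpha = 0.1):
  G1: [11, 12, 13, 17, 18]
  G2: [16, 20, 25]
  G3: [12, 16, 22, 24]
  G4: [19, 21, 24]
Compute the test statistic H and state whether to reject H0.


Step 1: Combine all N = 15 observations and assign midranks.
sorted (value, group, rank): (11,G1,1), (12,G1,2.5), (12,G3,2.5), (13,G1,4), (16,G2,5.5), (16,G3,5.5), (17,G1,7), (18,G1,8), (19,G4,9), (20,G2,10), (21,G4,11), (22,G3,12), (24,G3,13.5), (24,G4,13.5), (25,G2,15)
Step 2: Sum ranks within each group.
R_1 = 22.5 (n_1 = 5)
R_2 = 30.5 (n_2 = 3)
R_3 = 33.5 (n_3 = 4)
R_4 = 33.5 (n_4 = 3)
Step 3: H = 12/(N(N+1)) * sum(R_i^2/n_i) - 3(N+1)
     = 12/(15*16) * (22.5^2/5 + 30.5^2/3 + 33.5^2/4 + 33.5^2/3) - 3*16
     = 0.050000 * 1065.98 - 48
     = 5.298958.
Step 4: Ties present; correction factor C = 1 - 18/(15^3 - 15) = 0.994643. Corrected H = 5.298958 / 0.994643 = 5.327499.
Step 5: Under H0, H ~ chi^2(3); p-value = 0.149328.
Step 6: alpha = 0.1. fail to reject H0.

H = 5.3275, df = 3, p = 0.149328, fail to reject H0.


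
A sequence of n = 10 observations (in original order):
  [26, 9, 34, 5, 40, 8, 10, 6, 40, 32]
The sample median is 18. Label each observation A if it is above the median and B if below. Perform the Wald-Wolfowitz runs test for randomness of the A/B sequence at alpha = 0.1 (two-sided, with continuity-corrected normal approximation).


Step 1: Compute median = 18; label A = above, B = below.
Labels in order: ABABABBBAA  (n_A = 5, n_B = 5)
Step 2: Count runs R = 7.
Step 3: Under H0 (random ordering), E[R] = 2*n_A*n_B/(n_A+n_B) + 1 = 2*5*5/10 + 1 = 6.0000.
        Var[R] = 2*n_A*n_B*(2*n_A*n_B - n_A - n_B) / ((n_A+n_B)^2 * (n_A+n_B-1)) = 2000/900 = 2.2222.
        SD[R] = 1.4907.
Step 4: Continuity-corrected z = (R - 0.5 - E[R]) / SD[R] = (7 - 0.5 - 6.0000) / 1.4907 = 0.3354.
Step 5: Two-sided p-value via normal approximation = 2*(1 - Phi(|z|)) = 0.737316.
Step 6: alpha = 0.1. fail to reject H0.

R = 7, z = 0.3354, p = 0.737316, fail to reject H0.


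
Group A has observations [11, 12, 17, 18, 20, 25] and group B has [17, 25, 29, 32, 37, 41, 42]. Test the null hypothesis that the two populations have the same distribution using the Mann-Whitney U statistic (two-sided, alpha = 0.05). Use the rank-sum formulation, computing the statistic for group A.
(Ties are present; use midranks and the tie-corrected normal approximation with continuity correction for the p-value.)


Step 1: Combine and sort all 13 observations; assign midranks.
sorted (value, group): (11,X), (12,X), (17,X), (17,Y), (18,X), (20,X), (25,X), (25,Y), (29,Y), (32,Y), (37,Y), (41,Y), (42,Y)
ranks: 11->1, 12->2, 17->3.5, 17->3.5, 18->5, 20->6, 25->7.5, 25->7.5, 29->9, 32->10, 37->11, 41->12, 42->13
Step 2: Rank sum for X: R1 = 1 + 2 + 3.5 + 5 + 6 + 7.5 = 25.
Step 3: U_X = R1 - n1(n1+1)/2 = 25 - 6*7/2 = 25 - 21 = 4.
       U_Y = n1*n2 - U_X = 42 - 4 = 38.
Step 4: Ties are present, so use the tie-corrected normal approximation (with continuity correction) for the p-value.
Step 5: p-value = 0.018096; compare to alpha = 0.05. reject H0.

U_X = 4, p = 0.018096, reject H0 at alpha = 0.05.


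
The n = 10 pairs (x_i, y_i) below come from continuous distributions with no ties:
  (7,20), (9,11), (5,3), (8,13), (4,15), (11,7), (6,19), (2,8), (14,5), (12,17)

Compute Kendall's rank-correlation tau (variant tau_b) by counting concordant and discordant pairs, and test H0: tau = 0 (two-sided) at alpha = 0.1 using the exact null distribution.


Step 1: Enumerate the 45 unordered pairs (i,j) with i<j and classify each by sign(x_j-x_i) * sign(y_j-y_i).
  (1,2):dx=+2,dy=-9->D; (1,3):dx=-2,dy=-17->C; (1,4):dx=+1,dy=-7->D; (1,5):dx=-3,dy=-5->C
  (1,6):dx=+4,dy=-13->D; (1,7):dx=-1,dy=-1->C; (1,8):dx=-5,dy=-12->C; (1,9):dx=+7,dy=-15->D
  (1,10):dx=+5,dy=-3->D; (2,3):dx=-4,dy=-8->C; (2,4):dx=-1,dy=+2->D; (2,5):dx=-5,dy=+4->D
  (2,6):dx=+2,dy=-4->D; (2,7):dx=-3,dy=+8->D; (2,8):dx=-7,dy=-3->C; (2,9):dx=+5,dy=-6->D
  (2,10):dx=+3,dy=+6->C; (3,4):dx=+3,dy=+10->C; (3,5):dx=-1,dy=+12->D; (3,6):dx=+6,dy=+4->C
  (3,7):dx=+1,dy=+16->C; (3,8):dx=-3,dy=+5->D; (3,9):dx=+9,dy=+2->C; (3,10):dx=+7,dy=+14->C
  (4,5):dx=-4,dy=+2->D; (4,6):dx=+3,dy=-6->D; (4,7):dx=-2,dy=+6->D; (4,8):dx=-6,dy=-5->C
  (4,9):dx=+6,dy=-8->D; (4,10):dx=+4,dy=+4->C; (5,6):dx=+7,dy=-8->D; (5,7):dx=+2,dy=+4->C
  (5,8):dx=-2,dy=-7->C; (5,9):dx=+10,dy=-10->D; (5,10):dx=+8,dy=+2->C; (6,7):dx=-5,dy=+12->D
  (6,8):dx=-9,dy=+1->D; (6,9):dx=+3,dy=-2->D; (6,10):dx=+1,dy=+10->C; (7,8):dx=-4,dy=-11->C
  (7,9):dx=+8,dy=-14->D; (7,10):dx=+6,dy=-2->D; (8,9):dx=+12,dy=-3->D; (8,10):dx=+10,dy=+9->C
  (9,10):dx=-2,dy=+12->D
Step 2: C = 20, D = 25, total pairs = 45.
Step 3: tau = (C - D)/(n(n-1)/2) = (20 - 25)/45 = -0.111111.
Step 4: Exact two-sided p-value (enumerate n! = 3628800 permutations of y under H0): p = 0.727490.
Step 5: alpha = 0.1. fail to reject H0.

tau_b = -0.1111 (C=20, D=25), p = 0.727490, fail to reject H0.


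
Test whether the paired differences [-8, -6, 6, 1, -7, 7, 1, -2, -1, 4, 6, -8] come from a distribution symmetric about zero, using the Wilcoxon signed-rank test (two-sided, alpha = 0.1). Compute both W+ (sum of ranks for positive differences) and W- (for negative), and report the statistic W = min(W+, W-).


Step 1: Drop any zero differences (none here) and take |d_i|.
|d| = [8, 6, 6, 1, 7, 7, 1, 2, 1, 4, 6, 8]
Step 2: Midrank |d_i| (ties get averaged ranks).
ranks: |8|->11.5, |6|->7, |6|->7, |1|->2, |7|->9.5, |7|->9.5, |1|->2, |2|->4, |1|->2, |4|->5, |6|->7, |8|->11.5
Step 3: Attach original signs; sum ranks with positive sign and with negative sign.
W+ = 7 + 2 + 9.5 + 2 + 5 + 7 = 32.5
W- = 11.5 + 7 + 9.5 + 4 + 2 + 11.5 = 45.5
(Check: W+ + W- = 78 should equal n(n+1)/2 = 78.)
Step 4: Test statistic W = min(W+, W-) = 32.5.
Step 5: Ties in |d|, so use the tie-corrected normal approximation.
        E[W] = n(n+1)/4 = 12*13/4 = 39.
        Tie groups: |d|=1 (t=3), |d|=6 (t=3), |d|=7 (t=2), |d|=8 (t=2); sum(t^3 - t) = 60.
        Var[W] = n(n+1)(2n+1)/24 - sum(t^3-t)/48 = 3900/24 - 60/48 = 161.25.
        z = (W - E[W]) / sqrt(Var[W]) = (32.5 - 39) / 12.6984 = -0.5119.
        Two-sided p = 2*Phi(z) = 0.608739.
Step 6: alpha = 0.1. fail to reject H0.

W+ = 32.5, W- = 45.5, W = min = 32.5, p = 0.608739, fail to reject H0.


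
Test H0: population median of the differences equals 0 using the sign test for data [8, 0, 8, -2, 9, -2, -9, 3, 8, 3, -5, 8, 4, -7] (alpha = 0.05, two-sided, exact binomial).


Step 1: Discard zero differences. Original n = 14; n_eff = number of nonzero differences = 13.
Nonzero differences (with sign): +8, +8, -2, +9, -2, -9, +3, +8, +3, -5, +8, +4, -7
Step 2: Count signs: positive = 8, negative = 5.
Step 3: Under H0: P(positive) = 0.5, so the number of positives S ~ Bin(13, 0.5).
Step 4: Two-sided exact p-value = sum of Bin(13,0.5) probabilities at or below the observed probability = 0.581055.
Step 5: alpha = 0.05. fail to reject H0.

n_eff = 13, pos = 8, neg = 5, p = 0.581055, fail to reject H0.


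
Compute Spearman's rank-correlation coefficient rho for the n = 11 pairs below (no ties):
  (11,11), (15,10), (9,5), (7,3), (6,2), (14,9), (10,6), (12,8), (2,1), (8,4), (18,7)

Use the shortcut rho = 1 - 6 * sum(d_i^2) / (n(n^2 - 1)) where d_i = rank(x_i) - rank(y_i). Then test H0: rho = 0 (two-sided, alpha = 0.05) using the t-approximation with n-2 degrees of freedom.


Step 1: Rank x and y separately (midranks; no ties here).
rank(x): 11->7, 15->10, 9->5, 7->3, 6->2, 14->9, 10->6, 12->8, 2->1, 8->4, 18->11
rank(y): 11->11, 10->10, 5->5, 3->3, 2->2, 9->9, 6->6, 8->8, 1->1, 4->4, 7->7
Step 2: d_i = R_x(i) - R_y(i); compute d_i^2.
  (7-11)^2=16, (10-10)^2=0, (5-5)^2=0, (3-3)^2=0, (2-2)^2=0, (9-9)^2=0, (6-6)^2=0, (8-8)^2=0, (1-1)^2=0, (4-4)^2=0, (11-7)^2=16
sum(d^2) = 32.
Step 3: rho = 1 - 6*32 / (11*(11^2 - 1)) = 1 - 192/1320 = 0.854545.
Step 4: Under H0, t = rho * sqrt((n-2)/(1-rho^2)) = 4.9360 ~ t(9).
Step 5: Two-sided p-value from the t-distribution with 9 df = 0.000807.
Step 6: alpha = 0.05. reject H0.

rho = 0.8545, p = 0.000807, reject H0 at alpha = 0.05.


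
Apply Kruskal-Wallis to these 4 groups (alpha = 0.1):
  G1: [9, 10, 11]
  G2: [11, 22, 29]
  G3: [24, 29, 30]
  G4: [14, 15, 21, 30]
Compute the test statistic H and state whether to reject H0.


Step 1: Combine all N = 13 observations and assign midranks.
sorted (value, group, rank): (9,G1,1), (10,G1,2), (11,G1,3.5), (11,G2,3.5), (14,G4,5), (15,G4,6), (21,G4,7), (22,G2,8), (24,G3,9), (29,G2,10.5), (29,G3,10.5), (30,G3,12.5), (30,G4,12.5)
Step 2: Sum ranks within each group.
R_1 = 6.5 (n_1 = 3)
R_2 = 22 (n_2 = 3)
R_3 = 32 (n_3 = 3)
R_4 = 30.5 (n_4 = 4)
Step 3: H = 12/(N(N+1)) * sum(R_i^2/n_i) - 3(N+1)
     = 12/(13*14) * (6.5^2/3 + 22^2/3 + 32^2/3 + 30.5^2/4) - 3*14
     = 0.065934 * 749.312 - 42
     = 7.405220.
Step 4: Ties present; correction factor C = 1 - 18/(13^3 - 13) = 0.991758. Corrected H = 7.405220 / 0.991758 = 7.466759.
Step 5: Under H0, H ~ chi^2(3); p-value = 0.058419.
Step 6: alpha = 0.1. reject H0.

H = 7.4668, df = 3, p = 0.058419, reject H0.


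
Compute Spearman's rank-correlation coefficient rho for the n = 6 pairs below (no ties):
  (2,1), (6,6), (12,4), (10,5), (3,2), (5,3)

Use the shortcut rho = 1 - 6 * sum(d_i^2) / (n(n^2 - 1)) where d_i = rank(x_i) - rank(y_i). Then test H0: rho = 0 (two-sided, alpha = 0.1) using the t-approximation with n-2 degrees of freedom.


Step 1: Rank x and y separately (midranks; no ties here).
rank(x): 2->1, 6->4, 12->6, 10->5, 3->2, 5->3
rank(y): 1->1, 6->6, 4->4, 5->5, 2->2, 3->3
Step 2: d_i = R_x(i) - R_y(i); compute d_i^2.
  (1-1)^2=0, (4-6)^2=4, (6-4)^2=4, (5-5)^2=0, (2-2)^2=0, (3-3)^2=0
sum(d^2) = 8.
Step 3: rho = 1 - 6*8 / (6*(6^2 - 1)) = 1 - 48/210 = 0.771429.
Step 4: Under H0, t = rho * sqrt((n-2)/(1-rho^2)) = 2.4247 ~ t(4).
Step 5: Two-sided p-value from the t-distribution with 4 df = 0.072397.
Step 6: alpha = 0.1. reject H0.

rho = 0.7714, p = 0.072397, reject H0 at alpha = 0.1.


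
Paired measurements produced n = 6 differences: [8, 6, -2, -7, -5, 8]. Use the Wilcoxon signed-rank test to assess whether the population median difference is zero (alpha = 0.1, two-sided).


Step 1: Drop any zero differences (none here) and take |d_i|.
|d| = [8, 6, 2, 7, 5, 8]
Step 2: Midrank |d_i| (ties get averaged ranks).
ranks: |8|->5.5, |6|->3, |2|->1, |7|->4, |5|->2, |8|->5.5
Step 3: Attach original signs; sum ranks with positive sign and with negative sign.
W+ = 5.5 + 3 + 5.5 = 14
W- = 1 + 4 + 2 = 7
(Check: W+ + W- = 21 should equal n(n+1)/2 = 21.)
Step 4: Test statistic W = min(W+, W-) = 7.
Step 5: Ties in |d|, so use the tie-corrected normal approximation.
        E[W] = n(n+1)/4 = 6*7/4 = 10.5.
        Tie groups: |d|=8 (t=2); sum(t^3 - t) = 6.
        Var[W] = n(n+1)(2n+1)/24 - sum(t^3-t)/48 = 546/24 - 6/48 = 22.625.
        z = (W - E[W]) / sqrt(Var[W]) = (7 - 10.5) / 4.7566 = -0.7358.
        Two-sided p = 2*Phi(z) = 0.461838.
Step 6: alpha = 0.1. fail to reject H0.

W+ = 14, W- = 7, W = min = 7, p = 0.461838, fail to reject H0.
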